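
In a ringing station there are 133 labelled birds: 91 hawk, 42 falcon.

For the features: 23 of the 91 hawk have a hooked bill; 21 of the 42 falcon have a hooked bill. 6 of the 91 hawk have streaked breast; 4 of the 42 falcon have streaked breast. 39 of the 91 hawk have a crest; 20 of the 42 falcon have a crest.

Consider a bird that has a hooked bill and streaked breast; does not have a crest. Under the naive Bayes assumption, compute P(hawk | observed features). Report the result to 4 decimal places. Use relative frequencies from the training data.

hawk: (91/133) × (23/91) × (6/91) × (52/91) ≈ 0.0065155
falcon: (42/133) × (21/42) × (4/42) × (22/42) ≈ 0.00787683
P(hawk | x) = 0.0065155 / 0.01439233 ≈ 0.4527

0.4527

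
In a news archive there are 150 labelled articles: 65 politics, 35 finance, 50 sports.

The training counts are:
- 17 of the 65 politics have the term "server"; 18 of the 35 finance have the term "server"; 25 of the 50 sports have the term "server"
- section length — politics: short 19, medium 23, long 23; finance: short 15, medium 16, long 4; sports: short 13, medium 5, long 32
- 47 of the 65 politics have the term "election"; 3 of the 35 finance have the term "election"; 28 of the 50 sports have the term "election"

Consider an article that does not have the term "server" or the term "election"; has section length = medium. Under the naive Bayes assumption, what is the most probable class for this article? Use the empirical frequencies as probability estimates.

politics: (65/150) × (48/65) × (23/65) × (18/65) ≈ 0.0313562
finance: (35/150) × (17/35) × (16/35) × (32/35) ≈ 0.0473687
sports: (50/150) × (25/50) × (5/50) × (22/50) ≈ 0.00733333
Highest score → finance.

finance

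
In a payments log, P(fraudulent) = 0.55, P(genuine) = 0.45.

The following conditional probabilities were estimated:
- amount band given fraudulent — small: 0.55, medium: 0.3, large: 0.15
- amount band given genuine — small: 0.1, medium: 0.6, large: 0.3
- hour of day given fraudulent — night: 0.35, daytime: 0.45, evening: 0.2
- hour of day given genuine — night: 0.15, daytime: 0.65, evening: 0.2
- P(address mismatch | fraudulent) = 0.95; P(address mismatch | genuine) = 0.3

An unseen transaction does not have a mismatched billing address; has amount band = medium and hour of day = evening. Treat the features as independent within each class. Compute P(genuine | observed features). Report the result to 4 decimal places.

0.9582

fraudulent: 0.55 × 0.3 × 0.2 × (1−0.95) = 0.00165
genuine: 0.45 × 0.6 × 0.2 × (1−0.3) = 0.0378
P(genuine | x) = 0.0378 / 0.03945 ≈ 0.9582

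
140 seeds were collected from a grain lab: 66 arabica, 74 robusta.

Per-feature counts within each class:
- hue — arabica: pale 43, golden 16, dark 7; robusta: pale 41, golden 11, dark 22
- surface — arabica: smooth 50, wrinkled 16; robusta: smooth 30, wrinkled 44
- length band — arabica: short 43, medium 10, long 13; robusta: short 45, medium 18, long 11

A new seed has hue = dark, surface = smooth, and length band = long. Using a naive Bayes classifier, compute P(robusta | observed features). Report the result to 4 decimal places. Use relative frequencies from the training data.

0.5593

arabica: (66/140) × (7/66) × (50/66) × (13/66) ≈ 0.00746097
robusta: (74/140) × (22/74) × (30/74) × (11/74) ≈ 0.00946989
P(robusta | x) = 0.00946989 / 0.01693086 ≈ 0.5593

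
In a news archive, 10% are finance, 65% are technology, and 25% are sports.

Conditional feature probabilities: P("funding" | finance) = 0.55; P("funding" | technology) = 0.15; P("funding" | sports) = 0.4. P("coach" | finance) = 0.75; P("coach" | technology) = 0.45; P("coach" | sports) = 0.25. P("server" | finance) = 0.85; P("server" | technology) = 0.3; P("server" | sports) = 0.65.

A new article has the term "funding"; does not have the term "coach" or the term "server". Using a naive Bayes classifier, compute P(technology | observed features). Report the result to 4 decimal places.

finance: 0.1 × 0.55 × (1−0.75) × (1−0.85) = 0.0020625
technology: 0.65 × 0.15 × (1−0.45) × (1−0.3) = 0.0375375
sports: 0.25 × 0.4 × (1−0.25) × (1−0.65) = 0.02625
P(technology | x) = 0.0375375 / 0.06585 ≈ 0.5700

0.5700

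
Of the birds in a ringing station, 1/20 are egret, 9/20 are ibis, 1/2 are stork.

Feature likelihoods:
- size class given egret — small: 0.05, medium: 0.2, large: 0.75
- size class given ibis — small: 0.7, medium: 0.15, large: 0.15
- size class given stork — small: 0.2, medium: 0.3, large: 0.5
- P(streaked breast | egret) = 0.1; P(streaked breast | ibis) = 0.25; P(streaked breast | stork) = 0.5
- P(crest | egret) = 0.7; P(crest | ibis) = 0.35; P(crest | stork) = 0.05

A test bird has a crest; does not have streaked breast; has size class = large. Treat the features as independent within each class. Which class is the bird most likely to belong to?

egret: 0.05 × 0.75 × (1−0.1) × 0.7 = 0.023625
ibis: 0.45 × 0.15 × (1−0.25) × 0.35 = 0.01771875
stork: 0.5 × 0.5 × (1−0.5) × 0.05 = 0.00625
Highest score → egret.

egret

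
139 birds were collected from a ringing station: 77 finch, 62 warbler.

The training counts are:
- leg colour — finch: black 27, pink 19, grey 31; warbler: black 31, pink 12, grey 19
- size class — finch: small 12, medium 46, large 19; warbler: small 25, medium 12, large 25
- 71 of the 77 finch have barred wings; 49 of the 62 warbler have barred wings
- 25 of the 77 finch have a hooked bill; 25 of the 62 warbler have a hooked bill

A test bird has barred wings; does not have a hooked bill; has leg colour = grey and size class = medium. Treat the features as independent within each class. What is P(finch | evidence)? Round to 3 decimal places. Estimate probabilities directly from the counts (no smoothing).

0.869

finch: (77/139) × (31/77) × (46/77) × (71/77) × (52/77) ≈ 0.0829649
warbler: (62/139) × (19/62) × (12/62) × (49/62) × (37/62) ≈ 0.0124779
P(finch | x) = 0.0829649 / 0.0954428 ≈ 0.869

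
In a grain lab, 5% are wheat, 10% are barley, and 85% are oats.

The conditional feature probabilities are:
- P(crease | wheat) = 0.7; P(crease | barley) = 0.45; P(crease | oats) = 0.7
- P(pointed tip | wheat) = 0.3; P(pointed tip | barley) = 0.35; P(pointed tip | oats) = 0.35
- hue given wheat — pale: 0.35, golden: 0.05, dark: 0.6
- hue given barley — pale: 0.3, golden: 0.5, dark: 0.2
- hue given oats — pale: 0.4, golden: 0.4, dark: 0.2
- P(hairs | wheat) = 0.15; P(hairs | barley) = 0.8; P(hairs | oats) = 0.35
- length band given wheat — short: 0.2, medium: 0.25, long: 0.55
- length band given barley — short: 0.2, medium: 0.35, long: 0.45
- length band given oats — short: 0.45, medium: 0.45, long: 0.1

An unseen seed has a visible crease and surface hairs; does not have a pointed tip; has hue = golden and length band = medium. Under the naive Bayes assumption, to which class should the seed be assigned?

wheat: 0.05 × 0.7 × (1−0.3) × 0.05 × 0.15 × 0.25 = 0.0000459375
barley: 0.1 × 0.45 × (1−0.35) × 0.5 × 0.8 × 0.35 = 0.004095
oats: 0.85 × 0.7 × (1−0.35) × 0.4 × 0.35 × 0.45 = 0.02436525
Highest score → oats.

oats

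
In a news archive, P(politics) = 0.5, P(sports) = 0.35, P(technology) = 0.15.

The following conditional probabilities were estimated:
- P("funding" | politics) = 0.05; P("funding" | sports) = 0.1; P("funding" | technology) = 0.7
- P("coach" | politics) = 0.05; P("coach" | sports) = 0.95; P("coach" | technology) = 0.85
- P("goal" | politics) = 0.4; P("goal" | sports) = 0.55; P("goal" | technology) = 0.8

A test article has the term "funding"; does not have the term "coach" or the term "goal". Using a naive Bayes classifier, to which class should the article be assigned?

politics

politics: 0.5 × 0.05 × (1−0.05) × (1−0.4) = 0.01425
sports: 0.35 × 0.1 × (1−0.95) × (1−0.55) = 0.0007875
technology: 0.15 × 0.7 × (1−0.85) × (1−0.8) = 0.00315
Highest score → politics.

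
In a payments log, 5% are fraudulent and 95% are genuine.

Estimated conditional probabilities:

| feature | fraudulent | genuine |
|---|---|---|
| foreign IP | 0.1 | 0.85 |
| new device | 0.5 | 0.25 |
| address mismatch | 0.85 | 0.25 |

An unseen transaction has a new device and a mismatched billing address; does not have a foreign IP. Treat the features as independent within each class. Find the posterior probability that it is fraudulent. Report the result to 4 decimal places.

fraudulent: 0.05 × (1−0.1) × 0.5 × 0.85 = 0.019125
genuine: 0.95 × (1−0.85) × 0.25 × 0.25 = 0.00890625
P(fraudulent | x) = 0.019125 / 0.02803125 ≈ 0.6823

0.6823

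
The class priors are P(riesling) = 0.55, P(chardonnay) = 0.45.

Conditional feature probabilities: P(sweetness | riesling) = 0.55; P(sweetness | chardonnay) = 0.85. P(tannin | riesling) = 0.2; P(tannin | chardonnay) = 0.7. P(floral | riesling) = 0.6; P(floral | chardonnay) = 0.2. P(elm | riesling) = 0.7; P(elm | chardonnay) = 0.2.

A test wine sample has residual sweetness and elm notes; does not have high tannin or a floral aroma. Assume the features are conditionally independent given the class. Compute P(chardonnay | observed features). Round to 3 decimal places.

riesling: 0.55 × 0.55 × (1−0.2) × (1−0.6) × 0.7 = 0.06776
chardonnay: 0.45 × 0.85 × (1−0.7) × (1−0.2) × 0.2 = 0.01836
P(chardonnay | x) = 0.01836 / 0.08612 ≈ 0.213

0.213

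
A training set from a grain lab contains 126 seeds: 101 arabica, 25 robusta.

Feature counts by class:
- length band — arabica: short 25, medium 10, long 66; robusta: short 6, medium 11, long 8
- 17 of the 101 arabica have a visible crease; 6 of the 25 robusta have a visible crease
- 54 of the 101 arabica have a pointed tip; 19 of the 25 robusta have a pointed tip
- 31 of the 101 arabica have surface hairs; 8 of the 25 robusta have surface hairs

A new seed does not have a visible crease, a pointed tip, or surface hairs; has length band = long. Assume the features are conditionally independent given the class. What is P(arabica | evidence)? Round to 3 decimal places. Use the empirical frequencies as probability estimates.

0.947

arabica: (101/126) × (66/101) × (84/101) × (47/101) × (70/101) ≈ 0.140503
robusta: (25/126) × (8/25) × (19/25) × (6/25) × (17/25) ≈ 0.00787505
P(arabica | x) = 0.140503 / 0.14837805 ≈ 0.947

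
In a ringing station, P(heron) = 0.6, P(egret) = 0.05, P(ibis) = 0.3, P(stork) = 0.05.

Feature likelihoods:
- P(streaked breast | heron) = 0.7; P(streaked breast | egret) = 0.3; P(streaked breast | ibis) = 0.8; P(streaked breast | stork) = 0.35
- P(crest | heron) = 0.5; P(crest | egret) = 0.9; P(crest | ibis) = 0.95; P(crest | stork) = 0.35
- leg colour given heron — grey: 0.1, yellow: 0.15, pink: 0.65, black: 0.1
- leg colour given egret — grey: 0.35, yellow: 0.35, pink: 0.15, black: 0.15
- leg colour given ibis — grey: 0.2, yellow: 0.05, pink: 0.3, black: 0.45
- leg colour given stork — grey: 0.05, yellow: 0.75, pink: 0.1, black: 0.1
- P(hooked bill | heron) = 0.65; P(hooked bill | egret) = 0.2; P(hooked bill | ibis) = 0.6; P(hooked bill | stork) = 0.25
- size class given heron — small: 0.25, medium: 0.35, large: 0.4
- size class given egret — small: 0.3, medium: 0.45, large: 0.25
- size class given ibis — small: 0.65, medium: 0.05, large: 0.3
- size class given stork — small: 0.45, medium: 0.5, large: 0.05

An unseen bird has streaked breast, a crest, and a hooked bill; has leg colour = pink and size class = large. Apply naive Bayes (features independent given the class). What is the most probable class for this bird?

heron: 0.6 × 0.7 × 0.5 × 0.65 × 0.65 × 0.4 = 0.03549
egret: 0.05 × 0.3 × 0.9 × 0.15 × 0.2 × 0.25 = 0.00010125
ibis: 0.3 × 0.8 × 0.95 × 0.3 × 0.6 × 0.3 = 0.012312
stork: 0.05 × 0.35 × 0.35 × 0.1 × 0.25 × 0.05 = 0.00000765625
Highest score → heron.

heron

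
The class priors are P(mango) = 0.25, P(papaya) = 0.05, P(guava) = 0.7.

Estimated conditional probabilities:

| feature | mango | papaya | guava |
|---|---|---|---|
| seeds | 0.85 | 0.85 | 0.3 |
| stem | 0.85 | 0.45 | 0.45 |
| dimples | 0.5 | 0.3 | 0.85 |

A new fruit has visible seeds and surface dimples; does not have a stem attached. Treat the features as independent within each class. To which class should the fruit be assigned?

mango: 0.25 × 0.85 × (1−0.85) × 0.5 = 0.0159375
papaya: 0.05 × 0.85 × (1−0.45) × 0.3 = 0.0070125
guava: 0.7 × 0.3 × (1−0.45) × 0.85 = 0.098175
Highest score → guava.

guava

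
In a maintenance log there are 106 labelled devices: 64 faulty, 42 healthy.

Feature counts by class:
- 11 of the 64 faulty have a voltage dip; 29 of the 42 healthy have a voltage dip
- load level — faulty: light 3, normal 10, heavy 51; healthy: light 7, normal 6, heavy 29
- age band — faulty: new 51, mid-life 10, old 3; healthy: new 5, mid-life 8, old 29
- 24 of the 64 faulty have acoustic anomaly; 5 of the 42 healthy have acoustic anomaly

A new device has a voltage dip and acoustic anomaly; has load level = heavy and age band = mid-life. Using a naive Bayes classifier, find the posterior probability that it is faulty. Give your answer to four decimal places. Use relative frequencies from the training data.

faulty: (64/106) × (11/64) × (51/64) × (10/64) × (24/64) ≈ 0.00484539
healthy: (42/106) × (29/42) × (29/42) × (8/42) × (5/42) ≈ 0.00428353
P(faulty | x) = 0.00484539 / 0.00912892 ≈ 0.5308

0.5308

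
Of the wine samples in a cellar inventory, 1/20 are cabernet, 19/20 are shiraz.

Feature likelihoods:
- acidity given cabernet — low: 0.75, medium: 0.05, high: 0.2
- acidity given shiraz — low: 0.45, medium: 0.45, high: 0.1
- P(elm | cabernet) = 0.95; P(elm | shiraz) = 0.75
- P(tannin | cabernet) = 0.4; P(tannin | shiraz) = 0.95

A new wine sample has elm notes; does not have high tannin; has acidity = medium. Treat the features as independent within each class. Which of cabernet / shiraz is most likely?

shiraz

cabernet: 0.05 × 0.05 × 0.95 × (1−0.4) = 0.001425
shiraz: 0.95 × 0.45 × 0.75 × (1−0.95) = 0.01603125
Highest score → shiraz.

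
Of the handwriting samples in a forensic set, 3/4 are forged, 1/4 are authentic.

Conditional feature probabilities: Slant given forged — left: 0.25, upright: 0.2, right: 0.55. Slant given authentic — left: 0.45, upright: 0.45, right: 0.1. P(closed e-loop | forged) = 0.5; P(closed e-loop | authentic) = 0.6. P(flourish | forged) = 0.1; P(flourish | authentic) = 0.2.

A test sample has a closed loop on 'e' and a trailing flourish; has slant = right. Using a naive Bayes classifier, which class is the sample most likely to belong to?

forged

forged: 0.75 × 0.55 × 0.5 × 0.1 = 0.020625
authentic: 0.25 × 0.1 × 0.6 × 0.2 = 0.003
Highest score → forged.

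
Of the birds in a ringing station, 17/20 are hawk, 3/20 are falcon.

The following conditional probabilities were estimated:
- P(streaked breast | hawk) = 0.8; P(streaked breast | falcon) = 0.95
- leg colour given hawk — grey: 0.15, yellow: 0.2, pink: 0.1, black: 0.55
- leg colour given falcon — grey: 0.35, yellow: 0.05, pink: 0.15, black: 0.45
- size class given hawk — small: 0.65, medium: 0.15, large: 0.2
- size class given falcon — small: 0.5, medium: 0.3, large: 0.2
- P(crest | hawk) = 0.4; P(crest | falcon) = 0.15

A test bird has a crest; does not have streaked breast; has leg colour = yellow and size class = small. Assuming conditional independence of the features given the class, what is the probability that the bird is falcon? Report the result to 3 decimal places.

hawk: 0.85 × (1−0.8) × 0.2 × 0.65 × 0.4 = 0.00884
falcon: 0.15 × (1−0.95) × 0.05 × 0.5 × 0.15 = 0.000028125
P(falcon | x) = 0.000028125 / 0.008868125 ≈ 0.003

0.003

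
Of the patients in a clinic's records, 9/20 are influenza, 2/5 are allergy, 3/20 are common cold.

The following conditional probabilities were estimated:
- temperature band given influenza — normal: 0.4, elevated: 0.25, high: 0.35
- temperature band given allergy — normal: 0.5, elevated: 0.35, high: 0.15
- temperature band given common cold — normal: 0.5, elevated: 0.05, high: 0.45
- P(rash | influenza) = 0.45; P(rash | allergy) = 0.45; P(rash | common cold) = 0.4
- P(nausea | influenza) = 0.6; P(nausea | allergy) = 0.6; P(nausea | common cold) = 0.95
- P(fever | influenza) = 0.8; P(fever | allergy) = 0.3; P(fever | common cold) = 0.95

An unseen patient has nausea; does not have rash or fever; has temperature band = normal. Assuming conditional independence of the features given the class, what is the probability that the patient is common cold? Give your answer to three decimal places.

0.035

influenza: 0.45 × 0.4 × (1−0.45) × 0.6 × (1−0.8) = 0.01188
allergy: 0.4 × 0.5 × (1−0.45) × 0.6 × (1−0.3) = 0.0462
common cold: 0.15 × 0.5 × (1−0.4) × 0.95 × (1−0.95) = 0.0021375
P(common cold | x) = 0.0021375 / 0.0602175 ≈ 0.035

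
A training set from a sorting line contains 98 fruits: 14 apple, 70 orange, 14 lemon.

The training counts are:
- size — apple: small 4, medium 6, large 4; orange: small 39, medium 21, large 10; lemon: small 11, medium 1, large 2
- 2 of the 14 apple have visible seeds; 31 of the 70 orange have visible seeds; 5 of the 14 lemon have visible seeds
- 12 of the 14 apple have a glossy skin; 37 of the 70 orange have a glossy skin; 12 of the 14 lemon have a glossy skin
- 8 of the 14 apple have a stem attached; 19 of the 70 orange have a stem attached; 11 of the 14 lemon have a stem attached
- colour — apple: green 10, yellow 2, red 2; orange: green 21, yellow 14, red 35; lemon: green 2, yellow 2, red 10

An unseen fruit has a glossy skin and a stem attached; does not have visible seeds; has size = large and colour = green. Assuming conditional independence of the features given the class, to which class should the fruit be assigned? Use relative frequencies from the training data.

apple

apple: (14/98) × (4/14) × (12/14) × (12/14) × (8/14) × (10/14) ≈ 0.0122398
orange: (70/98) × (10/70) × (39/70) × (37/70) × (19/70) × (21/70) ≈ 0.00244693
lemon: (14/98) × (2/14) × (9/14) × (12/14) × (11/14) × (2/14) ≈ 0.00126223
Highest score → apple.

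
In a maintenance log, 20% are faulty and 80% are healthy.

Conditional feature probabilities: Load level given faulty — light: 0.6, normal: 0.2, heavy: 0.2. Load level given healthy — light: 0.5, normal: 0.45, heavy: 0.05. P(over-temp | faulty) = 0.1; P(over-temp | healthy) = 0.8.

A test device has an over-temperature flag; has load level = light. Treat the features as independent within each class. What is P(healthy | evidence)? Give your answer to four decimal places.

0.9639

faulty: 0.2 × 0.6 × 0.1 = 0.012
healthy: 0.8 × 0.5 × 0.8 = 0.32
P(healthy | x) = 0.32 / 0.332 ≈ 0.9639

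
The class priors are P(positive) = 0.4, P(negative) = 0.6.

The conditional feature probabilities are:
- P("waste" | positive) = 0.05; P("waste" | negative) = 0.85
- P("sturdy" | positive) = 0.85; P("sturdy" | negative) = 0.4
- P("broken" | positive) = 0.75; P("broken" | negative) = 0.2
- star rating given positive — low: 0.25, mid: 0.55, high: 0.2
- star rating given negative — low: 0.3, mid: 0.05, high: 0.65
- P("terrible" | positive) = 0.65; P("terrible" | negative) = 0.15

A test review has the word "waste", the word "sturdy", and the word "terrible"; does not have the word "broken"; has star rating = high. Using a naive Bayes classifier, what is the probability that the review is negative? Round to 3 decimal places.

0.966

positive: 0.4 × 0.05 × 0.85 × (1−0.75) × 0.2 × 0.65 = 0.0005525
negative: 0.6 × 0.85 × 0.4 × (1−0.2) × 0.65 × 0.15 = 0.015912
P(negative | x) = 0.015912 / 0.0164645 ≈ 0.966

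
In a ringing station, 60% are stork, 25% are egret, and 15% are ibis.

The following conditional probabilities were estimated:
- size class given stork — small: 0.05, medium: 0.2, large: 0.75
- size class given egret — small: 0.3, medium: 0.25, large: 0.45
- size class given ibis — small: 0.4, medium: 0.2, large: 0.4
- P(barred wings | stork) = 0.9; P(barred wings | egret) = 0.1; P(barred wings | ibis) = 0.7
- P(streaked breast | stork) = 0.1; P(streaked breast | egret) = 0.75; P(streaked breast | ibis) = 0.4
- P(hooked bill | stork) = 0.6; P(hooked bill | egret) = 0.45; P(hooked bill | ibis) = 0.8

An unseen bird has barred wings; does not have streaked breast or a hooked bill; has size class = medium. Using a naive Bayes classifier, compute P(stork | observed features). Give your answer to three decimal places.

0.920

stork: 0.6 × 0.2 × 0.9 × (1−0.1) × (1−0.6) = 0.03888
egret: 0.25 × 0.25 × 0.1 × (1−0.75) × (1−0.45) = 0.000859375
ibis: 0.15 × 0.2 × 0.7 × (1−0.4) × (1−0.8) = 0.00252
P(stork | x) = 0.03888 / 0.042259375 ≈ 0.920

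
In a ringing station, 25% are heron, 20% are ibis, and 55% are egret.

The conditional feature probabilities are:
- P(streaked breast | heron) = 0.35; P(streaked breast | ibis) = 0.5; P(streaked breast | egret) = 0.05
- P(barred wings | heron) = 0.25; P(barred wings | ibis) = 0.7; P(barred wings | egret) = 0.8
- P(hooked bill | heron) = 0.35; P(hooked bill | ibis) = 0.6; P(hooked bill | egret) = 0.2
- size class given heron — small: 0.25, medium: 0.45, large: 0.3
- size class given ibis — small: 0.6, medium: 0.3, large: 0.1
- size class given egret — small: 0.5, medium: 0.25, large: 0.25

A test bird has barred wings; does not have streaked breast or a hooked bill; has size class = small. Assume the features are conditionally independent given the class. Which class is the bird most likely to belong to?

heron: 0.25 × (1−0.35) × 0.25 × (1−0.35) × 0.25 = 0.0066015625
ibis: 0.2 × (1−0.5) × 0.7 × (1−0.6) × 0.6 = 0.0168
egret: 0.55 × (1−0.05) × 0.8 × (1−0.2) × 0.5 = 0.1672
Highest score → egret.

egret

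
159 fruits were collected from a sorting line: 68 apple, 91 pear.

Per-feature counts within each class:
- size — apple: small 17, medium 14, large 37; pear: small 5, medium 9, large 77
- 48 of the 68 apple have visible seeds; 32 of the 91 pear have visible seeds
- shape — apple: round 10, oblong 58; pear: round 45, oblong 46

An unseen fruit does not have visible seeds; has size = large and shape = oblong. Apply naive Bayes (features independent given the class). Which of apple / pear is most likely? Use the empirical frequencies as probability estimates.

pear

apple: (68/159) × (37/68) × (20/68) × (58/68) ≈ 0.0583774
pear: (91/159) × (77/91) × (59/91) × (46/91) ≈ 0.158716
Highest score → pear.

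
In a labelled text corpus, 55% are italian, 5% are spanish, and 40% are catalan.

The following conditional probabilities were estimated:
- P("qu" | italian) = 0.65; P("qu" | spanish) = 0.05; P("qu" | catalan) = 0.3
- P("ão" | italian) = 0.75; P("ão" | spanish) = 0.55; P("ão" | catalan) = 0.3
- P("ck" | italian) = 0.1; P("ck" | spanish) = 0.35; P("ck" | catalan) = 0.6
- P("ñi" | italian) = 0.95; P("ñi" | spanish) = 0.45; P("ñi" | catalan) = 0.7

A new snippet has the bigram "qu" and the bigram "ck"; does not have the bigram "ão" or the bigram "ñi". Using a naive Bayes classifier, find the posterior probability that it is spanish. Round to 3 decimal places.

italian: 0.55 × 0.65 × (1−0.75) × 0.1 × (1−0.95) = 0.000446875
spanish: 0.05 × 0.05 × (1−0.55) × 0.35 × (1−0.45) = 0.0002165625
catalan: 0.4 × 0.3 × (1−0.3) × 0.6 × (1−0.7) = 0.01512
P(spanish | x) = 0.0002165625 / 0.0157834375 ≈ 0.014

0.014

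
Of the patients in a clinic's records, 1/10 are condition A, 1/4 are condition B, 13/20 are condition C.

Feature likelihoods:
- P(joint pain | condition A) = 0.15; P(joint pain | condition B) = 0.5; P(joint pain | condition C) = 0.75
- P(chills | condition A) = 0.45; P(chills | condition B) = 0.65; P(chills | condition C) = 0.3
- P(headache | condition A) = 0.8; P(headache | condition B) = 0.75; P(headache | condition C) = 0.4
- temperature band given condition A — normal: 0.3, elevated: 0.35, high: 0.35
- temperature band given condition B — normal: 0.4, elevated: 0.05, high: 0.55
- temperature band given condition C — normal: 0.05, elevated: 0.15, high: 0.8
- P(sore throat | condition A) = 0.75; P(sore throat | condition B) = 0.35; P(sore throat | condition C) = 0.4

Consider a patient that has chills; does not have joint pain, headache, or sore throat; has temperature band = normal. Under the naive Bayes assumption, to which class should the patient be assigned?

condition B

condition A: 0.1 × (1−0.15) × 0.45 × (1−0.8) × 0.3 × (1−0.75) = 0.00057375
condition B: 0.25 × (1−0.5) × 0.65 × (1−0.75) × 0.4 × (1−0.35) = 0.00528125
condition C: 0.65 × (1−0.75) × 0.3 × (1−0.4) × 0.05 × (1−0.4) = 0.0008775
Highest score → condition B.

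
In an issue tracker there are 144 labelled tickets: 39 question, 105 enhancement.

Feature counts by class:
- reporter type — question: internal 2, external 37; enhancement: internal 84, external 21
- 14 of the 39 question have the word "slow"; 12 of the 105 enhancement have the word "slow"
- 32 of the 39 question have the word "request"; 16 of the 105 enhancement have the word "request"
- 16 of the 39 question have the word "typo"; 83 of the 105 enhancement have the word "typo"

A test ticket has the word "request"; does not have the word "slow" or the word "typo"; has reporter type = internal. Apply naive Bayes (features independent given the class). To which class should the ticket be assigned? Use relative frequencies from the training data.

enhancement

question: (39/144) × (2/39) × (25/39) × (32/39) × (23/39) ≈ 0.00430816
enhancement: (105/144) × (84/105) × (93/105) × (16/105) × (22/105) ≈ 0.0164958
Highest score → enhancement.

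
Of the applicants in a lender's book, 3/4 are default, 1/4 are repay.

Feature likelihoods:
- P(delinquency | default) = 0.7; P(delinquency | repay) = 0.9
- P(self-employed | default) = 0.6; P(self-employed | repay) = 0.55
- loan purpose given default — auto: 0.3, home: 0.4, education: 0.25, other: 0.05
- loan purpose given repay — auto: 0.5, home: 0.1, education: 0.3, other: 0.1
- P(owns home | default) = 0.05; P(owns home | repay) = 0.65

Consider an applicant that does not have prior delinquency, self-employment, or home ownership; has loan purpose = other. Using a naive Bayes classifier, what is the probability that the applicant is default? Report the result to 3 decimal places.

0.916

default: 0.75 × (1−0.7) × (1−0.6) × 0.05 × (1−0.05) = 0.004275
repay: 0.25 × (1−0.9) × (1−0.55) × 0.1 × (1−0.65) = 0.00039375
P(default | x) = 0.004275 / 0.00466875 ≈ 0.916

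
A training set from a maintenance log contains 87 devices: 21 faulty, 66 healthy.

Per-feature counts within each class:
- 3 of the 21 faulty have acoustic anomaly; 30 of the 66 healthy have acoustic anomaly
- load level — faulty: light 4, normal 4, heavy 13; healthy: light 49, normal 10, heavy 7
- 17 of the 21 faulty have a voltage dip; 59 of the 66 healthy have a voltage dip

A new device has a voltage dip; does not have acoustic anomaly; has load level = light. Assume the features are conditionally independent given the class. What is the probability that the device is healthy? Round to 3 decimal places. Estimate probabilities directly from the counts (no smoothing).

faulty: (21/87) × (18/21) × (4/21) × (17/21) ≈ 0.0319024
healthy: (66/87) × (36/66) × (49/66) × (59/66) ≈ 0.274627
P(healthy | x) = 0.274627 / 0.3065294 ≈ 0.896

0.896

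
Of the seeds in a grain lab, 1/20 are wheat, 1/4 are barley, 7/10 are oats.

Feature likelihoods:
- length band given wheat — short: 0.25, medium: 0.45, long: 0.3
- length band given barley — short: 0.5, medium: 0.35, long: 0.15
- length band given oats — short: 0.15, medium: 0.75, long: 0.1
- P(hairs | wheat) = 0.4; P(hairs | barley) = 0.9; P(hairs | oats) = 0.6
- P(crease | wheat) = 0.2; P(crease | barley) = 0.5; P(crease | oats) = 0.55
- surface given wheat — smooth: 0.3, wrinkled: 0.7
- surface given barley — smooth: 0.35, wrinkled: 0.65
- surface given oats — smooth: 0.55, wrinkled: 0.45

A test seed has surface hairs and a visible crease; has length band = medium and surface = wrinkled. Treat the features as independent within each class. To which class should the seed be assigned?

oats

wheat: 0.05 × 0.45 × 0.4 × 0.2 × 0.7 = 0.00126
barley: 0.25 × 0.35 × 0.9 × 0.5 × 0.65 = 0.02559375
oats: 0.7 × 0.75 × 0.6 × 0.55 × 0.45 = 0.0779625
Highest score → oats.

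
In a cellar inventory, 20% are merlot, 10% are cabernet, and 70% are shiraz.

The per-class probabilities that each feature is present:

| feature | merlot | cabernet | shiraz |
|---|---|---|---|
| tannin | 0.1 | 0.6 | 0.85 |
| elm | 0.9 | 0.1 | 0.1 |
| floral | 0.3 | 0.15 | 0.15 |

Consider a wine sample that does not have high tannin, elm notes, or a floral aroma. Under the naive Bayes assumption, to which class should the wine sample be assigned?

shiraz

merlot: 0.2 × (1−0.1) × (1−0.9) × (1−0.3) = 0.0126
cabernet: 0.1 × (1−0.6) × (1−0.1) × (1−0.15) = 0.0306
shiraz: 0.7 × (1−0.85) × (1−0.1) × (1−0.15) = 0.080325
Highest score → shiraz.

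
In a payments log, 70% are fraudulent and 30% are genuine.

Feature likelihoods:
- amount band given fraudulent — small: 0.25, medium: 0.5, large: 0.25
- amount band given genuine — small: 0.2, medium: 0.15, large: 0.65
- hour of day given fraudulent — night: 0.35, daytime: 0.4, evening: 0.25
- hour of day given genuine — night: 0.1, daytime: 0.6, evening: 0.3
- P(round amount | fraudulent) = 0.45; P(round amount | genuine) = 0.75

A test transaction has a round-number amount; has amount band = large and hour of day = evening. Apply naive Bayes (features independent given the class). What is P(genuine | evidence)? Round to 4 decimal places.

fraudulent: 0.7 × 0.25 × 0.25 × 0.45 = 0.0196875
genuine: 0.3 × 0.65 × 0.3 × 0.75 = 0.043875
P(genuine | x) = 0.043875 / 0.0635625 ≈ 0.6903

0.6903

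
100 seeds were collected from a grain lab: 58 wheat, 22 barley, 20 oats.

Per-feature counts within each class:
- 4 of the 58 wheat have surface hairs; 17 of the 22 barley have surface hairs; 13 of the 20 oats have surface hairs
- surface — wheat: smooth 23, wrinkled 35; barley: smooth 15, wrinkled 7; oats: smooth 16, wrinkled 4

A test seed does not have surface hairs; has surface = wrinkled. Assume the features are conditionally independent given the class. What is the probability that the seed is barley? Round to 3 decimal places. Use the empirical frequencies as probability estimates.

wheat: (58/100) × (54/58) × (35/58) ≈ 0.325862
barley: (22/100) × (5/22) × (7/22) ≈ 0.0159091
oats: (20/100) × (7/20) × (4/20) = 0.014
P(barley | x) = 0.0159091 / 0.3557711 ≈ 0.045

0.045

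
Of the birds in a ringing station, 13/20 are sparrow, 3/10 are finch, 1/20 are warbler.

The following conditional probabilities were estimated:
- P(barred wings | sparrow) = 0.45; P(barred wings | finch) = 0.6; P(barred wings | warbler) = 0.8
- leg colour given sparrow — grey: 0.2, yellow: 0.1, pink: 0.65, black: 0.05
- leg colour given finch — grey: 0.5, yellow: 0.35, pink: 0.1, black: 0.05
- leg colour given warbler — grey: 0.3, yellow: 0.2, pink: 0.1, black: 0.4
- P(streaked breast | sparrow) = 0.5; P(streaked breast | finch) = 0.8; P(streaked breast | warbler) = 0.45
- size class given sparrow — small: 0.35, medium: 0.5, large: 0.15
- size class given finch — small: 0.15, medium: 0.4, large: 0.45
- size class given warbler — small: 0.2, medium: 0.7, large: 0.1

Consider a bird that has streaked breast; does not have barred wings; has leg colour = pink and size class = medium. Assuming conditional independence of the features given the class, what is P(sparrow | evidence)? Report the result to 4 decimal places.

0.9333

sparrow: 0.65 × (1−0.45) × 0.65 × 0.5 × 0.5 = 0.05809375
finch: 0.3 × (1−0.6) × 0.1 × 0.8 × 0.4 = 0.00384
warbler: 0.05 × (1−0.8) × 0.1 × 0.45 × 0.7 = 0.000315
P(sparrow | x) = 0.05809375 / 0.06224875 ≈ 0.9333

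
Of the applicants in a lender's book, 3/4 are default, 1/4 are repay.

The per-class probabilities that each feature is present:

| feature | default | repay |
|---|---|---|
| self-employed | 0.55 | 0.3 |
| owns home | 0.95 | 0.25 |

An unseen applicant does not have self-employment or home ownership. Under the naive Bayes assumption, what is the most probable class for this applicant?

repay

default: 0.75 × (1−0.55) × (1−0.95) = 0.016875
repay: 0.25 × (1−0.3) × (1−0.25) = 0.13125
Highest score → repay.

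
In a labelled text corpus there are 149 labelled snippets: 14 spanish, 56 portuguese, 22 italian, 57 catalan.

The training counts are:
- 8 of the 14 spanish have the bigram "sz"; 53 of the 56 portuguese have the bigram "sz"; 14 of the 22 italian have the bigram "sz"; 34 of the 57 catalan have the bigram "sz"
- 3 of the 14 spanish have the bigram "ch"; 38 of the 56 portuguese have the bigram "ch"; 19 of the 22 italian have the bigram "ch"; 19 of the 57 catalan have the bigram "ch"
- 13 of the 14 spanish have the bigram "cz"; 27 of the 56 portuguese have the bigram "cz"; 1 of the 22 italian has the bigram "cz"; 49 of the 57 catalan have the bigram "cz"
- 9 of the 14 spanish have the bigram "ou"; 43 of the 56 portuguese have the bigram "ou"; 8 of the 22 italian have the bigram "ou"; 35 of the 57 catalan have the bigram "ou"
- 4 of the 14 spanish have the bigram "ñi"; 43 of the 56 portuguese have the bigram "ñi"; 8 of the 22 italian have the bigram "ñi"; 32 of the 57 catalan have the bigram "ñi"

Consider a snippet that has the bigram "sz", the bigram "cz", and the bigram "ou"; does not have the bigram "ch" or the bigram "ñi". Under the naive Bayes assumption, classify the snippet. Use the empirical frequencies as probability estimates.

spanish: (14/149) × (8/14) × (11/14) × (13/14) × (9/14) × (10/14) ≈ 0.0179875
portuguese: (56/149) × (53/56) × (18/56) × (27/56) × (43/56) × (13/56) ≈ 0.0098262
italian: (22/149) × (14/22) × (3/22) × (1/22) × (8/22) × (14/22) ≈ 0.000134769
catalan: (57/149) × (34/57) × (38/57) × (49/57) × (35/57) × (25/57) ≈ 0.0352193
Highest score → catalan.

catalan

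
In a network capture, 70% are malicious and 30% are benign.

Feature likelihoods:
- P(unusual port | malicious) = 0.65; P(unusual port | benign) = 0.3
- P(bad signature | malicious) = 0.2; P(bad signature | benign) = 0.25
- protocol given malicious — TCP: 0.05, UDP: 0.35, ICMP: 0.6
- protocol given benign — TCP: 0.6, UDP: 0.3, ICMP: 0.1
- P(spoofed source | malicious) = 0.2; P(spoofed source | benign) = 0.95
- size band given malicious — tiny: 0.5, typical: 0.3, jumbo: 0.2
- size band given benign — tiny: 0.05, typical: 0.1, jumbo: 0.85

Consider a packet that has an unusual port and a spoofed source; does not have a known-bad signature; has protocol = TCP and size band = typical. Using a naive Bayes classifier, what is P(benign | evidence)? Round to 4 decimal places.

0.7789

malicious: 0.7 × 0.65 × (1−0.2) × 0.05 × 0.2 × 0.3 = 0.001092
benign: 0.3 × 0.3 × (1−0.25) × 0.6 × 0.95 × 0.1 = 0.0038475
P(benign | x) = 0.0038475 / 0.0049395 ≈ 0.7789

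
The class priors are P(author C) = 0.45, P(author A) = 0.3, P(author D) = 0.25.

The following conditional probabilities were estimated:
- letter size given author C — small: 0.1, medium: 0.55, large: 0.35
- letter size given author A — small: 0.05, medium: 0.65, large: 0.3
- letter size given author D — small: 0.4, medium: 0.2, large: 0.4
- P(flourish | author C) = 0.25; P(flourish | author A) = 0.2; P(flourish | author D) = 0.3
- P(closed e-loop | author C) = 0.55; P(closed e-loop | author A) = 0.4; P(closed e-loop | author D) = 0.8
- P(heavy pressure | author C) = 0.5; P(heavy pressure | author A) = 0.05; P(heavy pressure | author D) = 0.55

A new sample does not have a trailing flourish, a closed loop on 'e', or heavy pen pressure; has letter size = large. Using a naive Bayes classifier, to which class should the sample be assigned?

author A

author C: 0.45 × 0.35 × (1−0.25) × (1−0.55) × (1−0.5) = 0.026578125
author A: 0.3 × 0.3 × (1−0.2) × (1−0.4) × (1−0.05) = 0.04104
author D: 0.25 × 0.4 × (1−0.3) × (1−0.8) × (1−0.55) = 0.0063
Highest score → author A.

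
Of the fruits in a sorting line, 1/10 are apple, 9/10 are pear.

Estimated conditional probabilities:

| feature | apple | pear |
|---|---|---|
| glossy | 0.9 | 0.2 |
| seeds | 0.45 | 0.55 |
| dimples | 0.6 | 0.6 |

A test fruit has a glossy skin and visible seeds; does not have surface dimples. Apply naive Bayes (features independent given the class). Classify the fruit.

pear

apple: 0.1 × 0.9 × 0.45 × (1−0.6) = 0.0162
pear: 0.9 × 0.2 × 0.55 × (1−0.6) = 0.0396
Highest score → pear.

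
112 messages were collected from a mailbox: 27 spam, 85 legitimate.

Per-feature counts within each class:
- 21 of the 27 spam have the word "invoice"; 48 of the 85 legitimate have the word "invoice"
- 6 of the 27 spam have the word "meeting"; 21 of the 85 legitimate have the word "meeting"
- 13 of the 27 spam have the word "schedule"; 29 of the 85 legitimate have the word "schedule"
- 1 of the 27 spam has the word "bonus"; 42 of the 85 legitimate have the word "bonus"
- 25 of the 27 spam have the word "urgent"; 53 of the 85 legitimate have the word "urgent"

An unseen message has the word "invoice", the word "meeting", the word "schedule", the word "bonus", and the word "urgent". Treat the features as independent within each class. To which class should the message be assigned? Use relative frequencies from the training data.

spam: (27/112) × (21/27) × (6/27) × (13/27) × (1/27) × (25/27) ≈ 0.000687988
legitimate: (85/112) × (48/85) × (21/85) × (29/85) × (42/85) × (53/85) ≈ 0.0111299
Highest score → legitimate.

legitimate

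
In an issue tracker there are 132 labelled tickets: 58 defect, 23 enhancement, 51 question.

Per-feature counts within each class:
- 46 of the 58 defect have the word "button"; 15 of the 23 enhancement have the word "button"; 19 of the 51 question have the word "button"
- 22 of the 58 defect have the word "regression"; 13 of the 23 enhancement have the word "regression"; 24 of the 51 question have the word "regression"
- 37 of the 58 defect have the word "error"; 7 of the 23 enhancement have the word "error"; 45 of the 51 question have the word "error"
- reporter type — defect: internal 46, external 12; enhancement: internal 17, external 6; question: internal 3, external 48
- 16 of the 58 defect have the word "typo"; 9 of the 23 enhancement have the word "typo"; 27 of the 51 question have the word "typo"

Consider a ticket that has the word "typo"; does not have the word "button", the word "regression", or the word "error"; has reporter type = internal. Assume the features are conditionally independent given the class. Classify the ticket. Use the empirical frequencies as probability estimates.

enhancement

defect: (58/132) × (12/58) × (36/58) × (21/58) × (46/58) × (16/58) ≈ 0.00446987
enhancement: (23/132) × (8/23) × (10/23) × (16/23) × (17/23) × (9/23) ≈ 0.00530171
question: (51/132) × (32/51) × (27/51) × (6/51) × (3/51) × (27/51) ≈ 0.000470214
Highest score → enhancement.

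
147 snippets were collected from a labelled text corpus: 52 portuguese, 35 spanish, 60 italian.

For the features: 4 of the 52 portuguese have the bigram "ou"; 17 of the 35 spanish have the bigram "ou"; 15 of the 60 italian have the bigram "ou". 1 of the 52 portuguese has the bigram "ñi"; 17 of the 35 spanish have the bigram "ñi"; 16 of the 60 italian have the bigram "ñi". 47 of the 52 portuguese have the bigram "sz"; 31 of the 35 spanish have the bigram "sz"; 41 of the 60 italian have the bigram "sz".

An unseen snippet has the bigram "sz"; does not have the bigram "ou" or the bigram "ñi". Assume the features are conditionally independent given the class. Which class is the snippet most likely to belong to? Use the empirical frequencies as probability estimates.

portuguese

portuguese: (52/147) × (48/52) × (51/52) × (47/52) ≈ 0.289458
spanish: (35/147) × (18/35) × (18/35) × (31/35) ≈ 0.0557768
italian: (60/147) × (45/60) × (44/60) × (41/60) ≈ 0.153401
Highest score → portuguese.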